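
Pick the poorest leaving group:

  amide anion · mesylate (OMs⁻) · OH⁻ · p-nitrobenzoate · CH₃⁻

Leaving-group ability tracks the stability of the departed species; conjugate-acid pKₐ is the usual yardstick (lower pKₐ → better LG).
mesylate (OMs⁻): pKₐ(CH₃SO₃H (MsOH)) ≈ -1.9
p-nitrobenzoate: pKₐ(p-nitrobenzoic acid) ≈ 3.4
OH⁻: pKₐ(H₂O) ≈ 15.7
amide anion: pKₐ(NH₃) ≈ 38
CH₃⁻: pKₐ(CH₄) ≈ 48

CH₃⁻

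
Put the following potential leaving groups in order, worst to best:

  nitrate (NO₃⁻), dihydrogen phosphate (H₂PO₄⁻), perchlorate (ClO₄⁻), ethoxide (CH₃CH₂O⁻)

ethoxide (CH₃CH₂O⁻) < dihydrogen phosphate (H₂PO₄⁻) < nitrate (NO₃⁻) < perchlorate (ClO₄⁻)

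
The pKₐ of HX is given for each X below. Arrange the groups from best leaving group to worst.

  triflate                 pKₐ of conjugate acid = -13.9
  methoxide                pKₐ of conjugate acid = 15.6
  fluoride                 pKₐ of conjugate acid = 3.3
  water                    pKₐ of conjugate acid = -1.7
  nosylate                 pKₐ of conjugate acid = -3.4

triflate > nosylate > water > fluoride > methoxide

Lower conjugate-acid pKₐ ⇒ weaker base ⇒ better leaving group.
Sorting by the given values: triflate (-13.9), nosylate (-3.4), water (-1.7), fluoride (3.3), methoxide (15.6).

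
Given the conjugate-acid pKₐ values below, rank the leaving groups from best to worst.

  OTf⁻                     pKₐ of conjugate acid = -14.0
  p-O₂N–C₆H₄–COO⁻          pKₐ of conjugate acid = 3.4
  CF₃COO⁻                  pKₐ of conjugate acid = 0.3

Lower conjugate-acid pKₐ ⇒ weaker base ⇒ better leaving group.
Sorting by the given values: OTf⁻ (-14.0), CF₃COO⁻ (0.3), p-O₂N–C₆H₄–COO⁻ (3.4).

OTf⁻ > CF₃COO⁻ > p-O₂N–C₆H₄–COO⁻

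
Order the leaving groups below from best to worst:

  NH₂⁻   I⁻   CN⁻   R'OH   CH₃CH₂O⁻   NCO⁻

I⁻ > R'OH > NCO⁻ > CN⁻ > CH₃CH₂O⁻ > NH₂⁻

I⁻: pKₐ(HI) ≈ -10
R'OH: pKₐ(R'OH₂⁺) ≈ -2.4
NCO⁻: pKₐ(HOCN) ≈ 3.5
CN⁻: pKₐ(HCN) ≈ 9.2
CH₃CH₂O⁻: pKₐ(CH₃CH₂OH) ≈ 16
NH₂⁻: pKₐ(NH₃) ≈ 38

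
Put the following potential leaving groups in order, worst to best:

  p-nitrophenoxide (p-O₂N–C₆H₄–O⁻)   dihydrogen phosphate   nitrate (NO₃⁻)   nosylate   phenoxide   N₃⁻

phenoxide < p-nitrophenoxide (p-O₂N–C₆H₄–O⁻) < N₃⁻ < dihydrogen phosphate < nitrate (NO₃⁻) < nosylate

A good leaving group is a weak base: the lower the pKₐ of its conjugate acid, the more readily it departs.
nosylate: pKₐ(p-O₂NC₆H₄SO₃H) ≈ -3.5
nitrate (NO₃⁻): pKₐ(HNO₃) ≈ -1.3
dihydrogen phosphate: pKₐ(H₃PO₄) ≈ 2.1
N₃⁻: pKₐ(HN₃) ≈ 4.7
p-nitrophenoxide (p-O₂N–C₆H₄–O⁻): pKₐ(p-nitrophenol) ≈ 7.2
phenoxide: pKₐ(C₆H₅OH (phenol)) ≈ 10
Reversing gives the worst-to-best order requested.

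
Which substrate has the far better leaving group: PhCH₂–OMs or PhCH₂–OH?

From PhCH₂–OH the departing group would be OH⁻ (pKₐ(H₂O) ≈ 15.7). Strong base; essentially never leaves without prior activation.
From PhCH₂–OMs the leaving group is OMs⁻ (pKₐ(CH₃SO₃H (MsOH)) ≈ -1.9). Resonance-delocalised alkanesulfonate.
(In practice PhCH₂–OMs is made from PhCH₂–OH by treatment with MsCl / Et₃N, converting the hydroxyl into a mesylate.)

PhCH₂–OMs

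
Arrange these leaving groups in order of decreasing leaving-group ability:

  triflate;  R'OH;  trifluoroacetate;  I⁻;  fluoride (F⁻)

triflate > I⁻ > R'OH > trifluoroacetate > fluoride (F⁻)

Leaving-group ability tracks the stability of the departed species; conjugate-acid pKₐ is the usual yardstick (lower pKₐ → better LG).
triflate: pKₐ(CF₃SO₃H (triflic acid)) ≈ -14 — charge spread over three oxygens and a CF₃ group; the premier leaving group in synthesis
I⁻: pKₐ(HI) ≈ -10
R'OH: pKₐ(R'OH₂⁺) ≈ -2.4 — neutral; leaves from a protonated ether (an oxonium ion, R–O(H)R'⁺)
trifluoroacetate: pKₐ(CF₃COOH) ≈ 0.2 — strongly electron-withdrawing CF₃ stabilises the carboxylate
fluoride (F⁻): pKₐ(HF) ≈ 3.2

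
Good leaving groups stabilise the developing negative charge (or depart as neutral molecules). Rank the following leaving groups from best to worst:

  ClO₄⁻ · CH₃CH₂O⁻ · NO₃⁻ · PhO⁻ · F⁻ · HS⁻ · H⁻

The more stable X⁻ (or X) is on its own — i.e. the weaker a base it is — the better a leaving group it makes.
ClO₄⁻: pKₐ(HClO₄) ≈ -10
NO₃⁻: pKₐ(HNO₃) ≈ -1.3 — resonance-delocalised over three oxygens
F⁻: pKₐ(HF) ≈ 3.2
HS⁻: pKₐ(H₂S) ≈ 7 — larger and more polarisable than the oxygen analogue
PhO⁻: pKₐ(C₆H₅OH (phenol)) ≈ 10
CH₃CH₂O⁻: pKₐ(CH₃CH₂OH) ≈ 16
H⁻: pKₐ(H₂) ≈ 36

ClO₄⁻ > NO₃⁻ > F⁻ > HS⁻ > PhO⁻ > CH₃CH₂O⁻ > H⁻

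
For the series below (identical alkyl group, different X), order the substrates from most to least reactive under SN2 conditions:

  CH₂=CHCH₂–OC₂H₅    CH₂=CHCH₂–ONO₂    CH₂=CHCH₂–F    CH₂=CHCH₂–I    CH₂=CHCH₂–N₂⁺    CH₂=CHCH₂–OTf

CH₂=CHCH₂–N₂⁺ > CH₂=CHCH₂–OTf > CH₂=CHCH₂–I > CH₂=CHCH₂–ONO₂ > CH₂=CHCH₂–F > CH₂=CHCH₂–OC₂H₅

Identical carbon frameworks mean the comparison reduces to leaving-group quality.
The more stable X⁻ (or X) is on its own — i.e. the weaker a base it is — the better a leaving group it makes.
CH₂=CHCH₂–N₂⁺ loses N₂: no meaningful conjugate acid; N₂ departs as an exceptionally stable neutral molecule
CH₂=CHCH₂–OTf loses OTf⁻: pKₐ(CF₃SO₃H (triflic acid)) ≈ -14
CH₂=CHCH₂–I loses I⁻: pKₐ(HI) ≈ -10
CH₂=CHCH₂–ONO₂ loses NO₃⁻: pKₐ(HNO₃) ≈ -1.3
CH₂=CHCH₂–F loses F⁻: pKₐ(HF) ≈ 3.2
CH₂=CHCH₂–OC₂H₅ loses CH₃CH₂O⁻: pKₐ(CH₃CH₂OH) ≈ 16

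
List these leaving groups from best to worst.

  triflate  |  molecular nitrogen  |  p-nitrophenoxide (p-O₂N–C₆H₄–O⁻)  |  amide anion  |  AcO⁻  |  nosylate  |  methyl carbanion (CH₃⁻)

Rank by basicity of the departing species: weakest base leaves most easily.
molecular nitrogen: no meaningful conjugate acid; N₂ departs as an exceptionally stable neutral molecule
triflate: pKₐ(CF₃SO₃H (triflic acid)) ≈ -14
nosylate: pKₐ(p-O₂NC₆H₄SO₃H) ≈ -3.5 — p-nitro group further stabilises the sulfonate
AcO⁻: pKₐ(CH₃COOH) ≈ 4.8 — resonance-stabilised but still a weak base
p-nitrophenoxide (p-O₂N–C₆H₄–O⁻): pKₐ(p-nitrophenol) ≈ 7.2
amide anion: pKₐ(NH₃) ≈ 38 — extremely strong base; never a leaving group
methyl carbanion (CH₃⁻): pKₐ(CH₄) ≈ 48 — unstabilised carbanion; the worst conceivable leaving group

molecular nitrogen > triflate > nosylate > AcO⁻ > p-nitrophenoxide (p-O₂N–C₆H₄–O⁻) > amide anion > methyl carbanion (CH₃⁻)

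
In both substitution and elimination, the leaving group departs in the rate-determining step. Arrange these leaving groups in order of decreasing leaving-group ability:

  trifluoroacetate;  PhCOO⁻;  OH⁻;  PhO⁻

trifluoroacetate > PhCOO⁻ > PhO⁻ > OH⁻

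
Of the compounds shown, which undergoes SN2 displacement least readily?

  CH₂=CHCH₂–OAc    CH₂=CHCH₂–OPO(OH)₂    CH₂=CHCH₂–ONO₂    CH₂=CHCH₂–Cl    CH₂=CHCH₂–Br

CH₂=CHCH₂–OAc

Same R in every case — rank the leaving groups.
Leaving-group ability tracks the stability of the departed species; conjugate-acid pKₐ is the usual yardstick (lower pKₐ → better LG).
CH₂=CHCH₂–Br loses Br⁻: pKₐ(HBr) ≈ -9
CH₂=CHCH₂–Cl loses Cl⁻: pKₐ(HCl) ≈ -7
CH₂=CHCH₂–ONO₂ loses NO₃⁻: pKₐ(HNO₃) ≈ -1.3
CH₂=CHCH₂–OPO(OH)₂ loses H₂PO₄⁻: pKₐ(H₃PO₄) ≈ 2.1
CH₂=CHCH₂–OAc loses AcO⁻: pKₐ(CH₃COOH) ≈ 4.8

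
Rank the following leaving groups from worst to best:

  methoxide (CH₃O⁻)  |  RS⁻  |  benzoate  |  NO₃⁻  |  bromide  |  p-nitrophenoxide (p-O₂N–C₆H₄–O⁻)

methoxide (CH₃O⁻) < RS⁻ < p-nitrophenoxide (p-O₂N–C₆H₄–O⁻) < benzoate < NO₃⁻ < bromide

bromide: pKₐ(HBr) ≈ -9 — weak base; good leaving group
NO₃⁻: pKₐ(HNO₃) ≈ -1.3 — resonance-delocalised over three oxygens
benzoate: pKₐ(C₆H₅COOH) ≈ 4.2 — aryl carboxylate
p-nitrophenoxide (p-O₂N–C₆H₄–O⁻): pKₐ(p-nitrophenol) ≈ 7.2 — nitro group delocalises the charge; the classic chromogenic LG
RS⁻: pKₐ(RSH (a thiol)) ≈ 10.5 — moderately basic; rarely leaves without activation
methoxide (CH₃O⁻): pKₐ(CH₃OH) ≈ 15.5
The question asks for worst first, so the sequence is read in increasing leaving-group ability.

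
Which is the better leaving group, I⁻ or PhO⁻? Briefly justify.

I⁻ is the better leaving group.
pKₐ(HI) ≈ -10 versus pKₐ(C₆H₅OH (phenol)) ≈ 10: I⁻ is the much weaker base.
Large, highly polarisable; very weak base.

I⁻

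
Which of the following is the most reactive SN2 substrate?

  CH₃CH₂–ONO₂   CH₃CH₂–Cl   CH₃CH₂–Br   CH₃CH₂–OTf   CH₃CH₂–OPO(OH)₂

With the same alkyl group throughout, only the leaving group differentiates the rates.
The more stable X⁻ (or X) is on its own — i.e. the weaker a base it is — the better a leaving group it makes.
CH₃CH₂–OTf loses OTf⁻: pKₐ(CF₃SO₃H (triflic acid)) ≈ -14
CH₃CH₂–Br loses Br⁻: pKₐ(HBr) ≈ -9
CH₃CH₂–Cl loses Cl⁻: pKₐ(HCl) ≈ -7
CH₃CH₂–ONO₂ loses NO₃⁻: pKₐ(HNO₃) ≈ -1.3
CH₃CH₂–OPO(OH)₂ loses H₂PO₄⁻: pKₐ(H₃PO₄) ≈ 2.1

CH₃CH₂–OTf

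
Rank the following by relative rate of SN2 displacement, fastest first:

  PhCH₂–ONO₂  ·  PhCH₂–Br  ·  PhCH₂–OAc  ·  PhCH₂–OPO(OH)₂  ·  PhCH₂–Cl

With the same alkyl group throughout, only the leaving group differentiates the rates.
Leaving-group ability tracks the stability of the departed species; conjugate-acid pKₐ is the usual yardstick (lower pKₐ → better LG).
PhCH₂–Br loses Br⁻: pKₐ(HBr) ≈ -9
PhCH₂–Cl loses Cl⁻: pKₐ(HCl) ≈ -7
PhCH₂–ONO₂ loses NO₃⁻: pKₐ(HNO₃) ≈ -1.3
PhCH₂–OPO(OH)₂ loses H₂PO₄⁻: pKₐ(H₃PO₄) ≈ 2.1
PhCH₂–OAc loses AcO⁻: pKₐ(CH₃COOH) ≈ 4.8

PhCH₂–Br > PhCH₂–Cl > PhCH₂–ONO₂ > PhCH₂–OPO(OH)₂ > PhCH₂–OAc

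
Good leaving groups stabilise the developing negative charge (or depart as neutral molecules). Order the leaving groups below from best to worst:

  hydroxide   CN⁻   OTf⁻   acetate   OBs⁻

The more stable X⁻ (or X) is on its own — i.e. the weaker a base it is — the better a leaving group it makes.
OTf⁻: pKₐ(CF₃SO₃H (triflic acid)) ≈ -14
OBs⁻: pKₐ(p-BrC₆H₄SO₃H) ≈ -2.8
acetate: pKₐ(CH₃COOH) ≈ 4.8
CN⁻: pKₐ(HCN) ≈ 9.2
hydroxide: pKₐ(H₂O) ≈ 15.7

OTf⁻ > OBs⁻ > acetate > CN⁻ > hydroxide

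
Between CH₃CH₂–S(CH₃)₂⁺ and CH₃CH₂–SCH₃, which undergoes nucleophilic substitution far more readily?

CH₃CH₂–S(CH₃)₂⁺

From CH₃CH₂–SCH₃ the departing group would be RS⁻ (pKₐ(RSH (a thiol)) ≈ 10.5). Moderately basic; rarely leaves without activation.
From CH₃CH₂–S(CH₃)₂⁺ the leaving group is SR'₂ (pKₐ(R'₂SH⁺) ≈ -7). Neutral; leaves from a sulfonium salt (R–SR'₂⁺).
(In practice CH₃CH₂–S(CH₃)₂⁺ is made from CH₃CH₂–SCH₃ by S-methylation with CH₃I, allowing neutral dimethyl sulfide, rather than methanethiolate, to depart.)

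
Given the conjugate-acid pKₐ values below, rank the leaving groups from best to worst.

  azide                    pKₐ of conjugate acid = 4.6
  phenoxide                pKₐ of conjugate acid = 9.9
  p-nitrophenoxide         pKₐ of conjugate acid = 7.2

Lower conjugate-acid pKₐ ⇒ weaker base ⇒ better leaving group.
Sorting by the given values: azide (4.6), p-nitrophenoxide (7.2), phenoxide (9.9).

azide > p-nitrophenoxide > phenoxide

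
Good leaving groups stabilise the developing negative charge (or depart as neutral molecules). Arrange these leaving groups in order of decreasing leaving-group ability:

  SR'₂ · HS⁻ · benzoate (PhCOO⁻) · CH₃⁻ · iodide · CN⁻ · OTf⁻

Leaving-group ability tracks the stability of the departed species; conjugate-acid pKₐ is the usual yardstick (lower pKₐ → better LG).
OTf⁻: pKₐ(CF₃SO₃H (triflic acid)) ≈ -14
iodide: pKₐ(HI) ≈ -10
SR'₂: pKₐ(R'₂SH⁺) ≈ -7
benzoate (PhCOO⁻): pKₐ(C₆H₅COOH) ≈ 4.2 — aryl carboxylate
HS⁻: pKₐ(H₂S) ≈ 7 — larger and more polarisable than the oxygen analogue
CN⁻: pKₐ(HCN) ≈ 9.2
CH₃⁻: pKₐ(CH₄) ≈ 48 — unstabilised carbanion; the worst conceivable leaving group

OTf⁻ > iodide > SR'₂ > benzoate (PhCOO⁻) > HS⁻ > CN⁻ > CH₃⁻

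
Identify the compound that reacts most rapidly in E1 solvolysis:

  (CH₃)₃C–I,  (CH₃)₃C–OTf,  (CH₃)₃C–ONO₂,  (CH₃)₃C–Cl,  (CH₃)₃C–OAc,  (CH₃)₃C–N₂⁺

Identical carbon frameworks mean the comparison reduces to leaving-group quality.
A good leaving group is a weak base: the lower the pKₐ of its conjugate acid, the more readily it departs.
(CH₃)₃C–N₂⁺ loses N₂: no meaningful conjugate acid; N₂ departs as an exceptionally stable neutral molecule
(CH₃)₃C–OTf loses OTf⁻: pKₐ(CF₃SO₃H (triflic acid)) ≈ -14
(CH₃)₃C–I loses I⁻: pKₐ(HI) ≈ -10
(CH₃)₃C–Cl loses Cl⁻: pKₐ(HCl) ≈ -7
(CH₃)₃C–ONO₂ loses NO₃⁻: pKₐ(HNO₃) ≈ -1.3
(CH₃)₃C–OAc loses AcO⁻: pKₐ(CH₃COOH) ≈ 4.8

(CH₃)₃C–N₂⁺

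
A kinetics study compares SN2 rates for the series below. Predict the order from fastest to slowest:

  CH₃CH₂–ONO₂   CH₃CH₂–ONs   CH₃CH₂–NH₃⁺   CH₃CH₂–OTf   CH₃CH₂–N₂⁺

CH₃CH₂–N₂⁺ > CH₃CH₂–OTf > CH₃CH₂–ONs > CH₃CH₂–ONO₂ > CH₃CH₂–NH₃⁺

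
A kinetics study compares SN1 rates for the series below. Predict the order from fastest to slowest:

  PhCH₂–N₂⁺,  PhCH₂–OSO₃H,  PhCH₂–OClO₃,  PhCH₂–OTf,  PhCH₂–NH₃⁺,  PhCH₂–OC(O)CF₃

PhCH₂–N₂⁺ > PhCH₂–OTf > PhCH₂–OClO₃ > PhCH₂–OSO₃H > PhCH₂–OC(O)CF₃ > PhCH₂–NH₃⁺

Identical carbon frameworks mean the comparison reduces to leaving-group quality.
The more stable X⁻ (or X) is on its own — i.e. the weaker a base it is — the better a leaving group it makes.
PhCH₂–N₂⁺ loses N₂: no meaningful conjugate acid; N₂ departs as an exceptionally stable neutral molecule
PhCH₂–OTf loses OTf⁻: pKₐ(CF₃SO₃H (triflic acid)) ≈ -14
PhCH₂–OClO₃ loses ClO₄⁻: pKₐ(HClO₄) ≈ -10
PhCH₂–OSO₃H loses HSO₄⁻: pKₐ(H₂SO₄) ≈ -3
PhCH₂–OC(O)CF₃ loses CF₃COO⁻: pKₐ(CF₃COOH) ≈ 0.2
PhCH₂–NH₃⁺ loses NH₃: pKₐ(NH₄⁺) ≈ 9.2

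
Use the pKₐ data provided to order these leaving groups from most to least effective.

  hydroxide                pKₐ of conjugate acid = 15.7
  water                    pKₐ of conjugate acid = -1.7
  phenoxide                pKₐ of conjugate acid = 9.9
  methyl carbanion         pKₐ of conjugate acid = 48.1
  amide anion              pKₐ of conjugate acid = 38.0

water > phenoxide > hydroxide > amide anion > methyl carbanion

Lower conjugate-acid pKₐ ⇒ weaker base ⇒ better leaving group.
Sorting by the given values: water (-1.7), phenoxide (9.9), hydroxide (15.7), amide anion (38.0), methyl carbanion (48.1).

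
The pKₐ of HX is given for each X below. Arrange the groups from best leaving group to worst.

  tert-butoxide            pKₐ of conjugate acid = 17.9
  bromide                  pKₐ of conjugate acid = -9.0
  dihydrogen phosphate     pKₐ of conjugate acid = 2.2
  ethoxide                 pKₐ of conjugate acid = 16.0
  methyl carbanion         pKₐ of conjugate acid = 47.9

bromide > dihydrogen phosphate > ethoxide > tert-butoxide > methyl carbanion

Lower conjugate-acid pKₐ ⇒ weaker base ⇒ better leaving group.
Sorting by the given values: bromide (-9.0), dihydrogen phosphate (2.2), ethoxide (16.0), tert-butoxide (17.9), methyl carbanion (47.9).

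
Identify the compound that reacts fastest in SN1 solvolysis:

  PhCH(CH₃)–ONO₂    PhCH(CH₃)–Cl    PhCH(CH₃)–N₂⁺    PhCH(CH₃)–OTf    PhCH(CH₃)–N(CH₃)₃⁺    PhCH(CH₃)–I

PhCH(CH₃)–N₂⁺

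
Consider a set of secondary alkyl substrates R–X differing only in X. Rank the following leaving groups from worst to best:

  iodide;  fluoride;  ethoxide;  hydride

hydride < ethoxide < fluoride < iodide

Rank by basicity of the departing species: weakest base leaves most easily.
iodide: pKₐ(HI) ≈ -10 — large, highly polarisable; very weak base
fluoride: pKₐ(HF) ≈ 3.2 — small and strongly basic; the poor halide leaving group
ethoxide: pKₐ(CH₃CH₂OH) ≈ 16
hydride: pKₐ(H₂) ≈ 36 — extremely strong base; leaves only in special hydride-transfer contexts
Reversing gives the worst-to-best order requested.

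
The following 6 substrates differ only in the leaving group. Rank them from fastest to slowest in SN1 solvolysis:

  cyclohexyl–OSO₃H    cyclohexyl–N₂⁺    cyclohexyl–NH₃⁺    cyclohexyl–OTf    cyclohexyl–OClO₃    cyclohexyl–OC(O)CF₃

cyclohexyl–N₂⁺ > cyclohexyl–OTf > cyclohexyl–OClO₃ > cyclohexyl–OSO₃H > cyclohexyl–OC(O)CF₃ > cyclohexyl–NH₃⁺

The skeletons are identical, so relative rate is governed entirely by leaving-group ability.
A good leaving group is a weak base: the lower the pKₐ of its conjugate acid, the more readily it departs.
cyclohexyl–N₂⁺ loses N₂: no meaningful conjugate acid; N₂ departs as an exceptionally stable neutral molecule
cyclohexyl–OTf loses OTf⁻: pKₐ(CF₃SO₃H (triflic acid)) ≈ -14
cyclohexyl–OClO₃ loses ClO₄⁻: pKₐ(HClO₄) ≈ -10
cyclohexyl–OSO₃H loses HSO₄⁻: pKₐ(H₂SO₄) ≈ -3
cyclohexyl–OC(O)CF₃ loses CF₃COO⁻: pKₐ(CF₃COOH) ≈ 0.2
cyclohexyl–NH₃⁺ loses NH₃: pKₐ(NH₄⁺) ≈ 9.2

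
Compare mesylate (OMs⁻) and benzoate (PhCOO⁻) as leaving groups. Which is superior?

mesylate (OMs⁻) is the better leaving group.
pKₐ(CH₃SO₃H (MsOH)) ≈ -1.9 versus pKₐ(C₆H₅COOH) ≈ 4.2: mesylate (OMs⁻) is the much weaker base.
Resonance-delocalised alkanesulfonate.

mesylate (OMs⁻)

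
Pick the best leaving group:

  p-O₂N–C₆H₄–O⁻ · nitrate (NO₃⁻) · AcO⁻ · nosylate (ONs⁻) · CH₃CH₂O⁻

nosylate (ONs⁻)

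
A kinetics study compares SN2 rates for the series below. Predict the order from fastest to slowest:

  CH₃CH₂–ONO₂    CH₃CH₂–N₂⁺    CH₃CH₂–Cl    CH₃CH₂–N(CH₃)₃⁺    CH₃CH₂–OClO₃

CH₃CH₂–N₂⁺ > CH₃CH₂–OClO₃ > CH₃CH₂–Cl > CH₃CH₂–ONO₂ > CH₃CH₂–N(CH₃)₃⁺

With the same alkyl group throughout, only the leaving group differentiates the rates.
Rank by basicity of the departing species: weakest base leaves most easily.
CH₃CH₂–N₂⁺ loses N₂: no meaningful conjugate acid; N₂ departs as an exceptionally stable neutral molecule
CH₃CH₂–OClO₃ loses ClO₄⁻: pKₐ(HClO₄) ≈ -10
CH₃CH₂–Cl loses Cl⁻: pKₐ(HCl) ≈ -7
CH₃CH₂–ONO₂ loses NO₃⁻: pKₐ(HNO₃) ≈ -1.3
CH₃CH₂–N(CH₃)₃⁺ loses NR'₃: pKₐ(R'₃NH⁺) ≈ 10.7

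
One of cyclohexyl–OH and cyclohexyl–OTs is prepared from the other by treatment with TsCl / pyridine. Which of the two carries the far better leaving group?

From cyclohexyl–OH the departing group would be OH⁻ (pKₐ(H₂O) ≈ 15.7). Strong base; essentially never leaves without prior activation.
From cyclohexyl–OTs the leaving group is OTs⁻ (pKₐ(p-CH₃C₆H₄SO₃H (TsOH)) ≈ -2.8). Resonance-delocalised arenesulfonate.
Treatment with TsCl / pyridine works by converting the hydroxyl into a tosylate, making cyclohexyl–OTs enormously more reactive.

cyclohexyl–OTs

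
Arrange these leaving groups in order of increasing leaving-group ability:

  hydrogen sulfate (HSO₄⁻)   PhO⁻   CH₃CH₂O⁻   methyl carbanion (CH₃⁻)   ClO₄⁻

methyl carbanion (CH₃⁻) < CH₃CH₂O⁻ < PhO⁻ < hydrogen sulfate (HSO₄⁻) < ClO₄⁻

Rank by basicity of the departing species: weakest base leaves most easily.
ClO₄⁻: pKₐ(HClO₄) ≈ -10
hydrogen sulfate (HSO₄⁻): pKₐ(H₂SO₄) ≈ -3
PhO⁻: pKₐ(C₆H₅OH (phenol)) ≈ 10
CH₃CH₂O⁻: pKₐ(CH₃CH₂OH) ≈ 16
methyl carbanion (CH₃⁻): pKₐ(CH₄) ≈ 48
Reversing gives the worst-to-best order requested.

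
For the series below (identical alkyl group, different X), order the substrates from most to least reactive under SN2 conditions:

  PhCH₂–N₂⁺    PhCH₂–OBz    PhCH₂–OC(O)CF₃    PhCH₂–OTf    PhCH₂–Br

PhCH₂–N₂⁺ > PhCH₂–OTf > PhCH₂–Br > PhCH₂–OC(O)CF₃ > PhCH₂–OBz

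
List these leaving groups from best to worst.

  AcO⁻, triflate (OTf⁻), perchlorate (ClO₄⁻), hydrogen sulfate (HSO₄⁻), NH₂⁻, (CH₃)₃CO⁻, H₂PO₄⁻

Leaving-group ability tracks the stability of the departed species; conjugate-acid pKₐ is the usual yardstick (lower pKₐ → better LG).
triflate (OTf⁻): pKₐ(CF₃SO₃H (triflic acid)) ≈ -14 — charge spread over three oxygens and a CF₃ group; the premier leaving group in synthesis
perchlorate (ClO₄⁻): pKₐ(HClO₄) ≈ -10 — extremely weak base; rarely used for safety reasons
hydrogen sulfate (HSO₄⁻): pKₐ(H₂SO₄) ≈ -3
H₂PO₄⁻: pKₐ(H₃PO₄) ≈ 2.1 — moderate base; biological leaving group after further activation
AcO⁻: pKₐ(CH₃COOH) ≈ 4.8 — resonance-stabilised but still a weak base
(CH₃)₃CO⁻: pKₐ(t-BuOH) ≈ 18 — bulky, strongly basic alkoxide
NH₂⁻: pKₐ(NH₃) ≈ 38 — extremely strong base; never a leaving group

triflate (OTf⁻) > perchlorate (ClO₄⁻) > hydrogen sulfate (HSO₄⁻) > H₂PO₄⁻ > AcO⁻ > (CH₃)₃CO⁻ > NH₂⁻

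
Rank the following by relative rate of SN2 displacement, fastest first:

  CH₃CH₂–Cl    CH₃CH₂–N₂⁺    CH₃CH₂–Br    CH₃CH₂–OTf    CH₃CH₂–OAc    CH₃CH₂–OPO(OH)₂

Identical carbon frameworks mean the comparison reduces to leaving-group quality.
Leaving-group ability tracks the stability of the departed species; conjugate-acid pKₐ is the usual yardstick (lower pKₐ → better LG).
CH₃CH₂–N₂⁺ loses N₂: no meaningful conjugate acid; N₂ departs as an exceptionally stable neutral molecule
CH₃CH₂–OTf loses OTf⁻: pKₐ(CF₃SO₃H (triflic acid)) ≈ -14
CH₃CH₂–Br loses Br⁻: pKₐ(HBr) ≈ -9
CH₃CH₂–Cl loses Cl⁻: pKₐ(HCl) ≈ -7
CH₃CH₂–OPO(OH)₂ loses H₂PO₄⁻: pKₐ(H₃PO₄) ≈ 2.1
CH₃CH₂–OAc loses AcO⁻: pKₐ(CH₃COOH) ≈ 4.8

CH₃CH₂–N₂⁺ > CH₃CH₂–OTf > CH₃CH₂–Br > CH₃CH₂–Cl > CH₃CH₂–OPO(OH)₂ > CH₃CH₂–OAc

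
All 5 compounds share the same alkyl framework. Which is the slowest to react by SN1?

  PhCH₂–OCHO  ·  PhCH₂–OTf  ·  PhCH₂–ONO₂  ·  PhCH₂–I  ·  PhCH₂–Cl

Same R in every case — rank the leaving groups.
A good leaving group is a weak base: the lower the pKₐ of its conjugate acid, the more readily it departs.
PhCH₂–OTf loses OTf⁻: pKₐ(CF₃SO₃H (triflic acid)) ≈ -14
PhCH₂–I loses I⁻: pKₐ(HI) ≈ -10
PhCH₂–Cl loses Cl⁻: pKₐ(HCl) ≈ -7
PhCH₂–ONO₂ loses NO₃⁻: pKₐ(HNO₃) ≈ -1.3
PhCH₂–OCHO loses HCOO⁻: pKₐ(HCOOH) ≈ 3.8

PhCH₂–OCHO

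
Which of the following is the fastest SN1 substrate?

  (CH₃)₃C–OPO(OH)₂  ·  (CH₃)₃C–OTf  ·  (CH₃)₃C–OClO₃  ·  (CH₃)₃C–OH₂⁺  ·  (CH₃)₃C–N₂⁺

Same R in every case — rank the leaving groups.
The more stable X⁻ (or X) is on its own — i.e. the weaker a base it is — the better a leaving group it makes.
(CH₃)₃C–N₂⁺ loses N₂: no meaningful conjugate acid; N₂ departs as an exceptionally stable neutral molecule
(CH₃)₃C–OTf loses OTf⁻: pKₐ(CF₃SO₃H (triflic acid)) ≈ -14
(CH₃)₃C–OClO₃ loses ClO₄⁻: pKₐ(HClO₄) ≈ -10
(CH₃)₃C–OH₂⁺ loses H₂O: pKₐ(H₃O⁺) ≈ -1.7
(CH₃)₃C–OPO(OH)₂ loses H₂PO₄⁻: pKₐ(H₃PO₄) ≈ 2.1

(CH₃)₃C–N₂⁺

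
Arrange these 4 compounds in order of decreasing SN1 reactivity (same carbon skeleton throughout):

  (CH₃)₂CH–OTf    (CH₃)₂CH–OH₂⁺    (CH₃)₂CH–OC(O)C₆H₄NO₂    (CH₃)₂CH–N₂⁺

(CH₃)₂CH–N₂⁺ > (CH₃)₂CH–OTf > (CH₃)₂CH–OH₂⁺ > (CH₃)₂CH–OC(O)C₆H₄NO₂

Identical carbon frameworks mean the comparison reduces to leaving-group quality.
Leaving-group ability tracks the stability of the departed species; conjugate-acid pKₐ is the usual yardstick (lower pKₐ → better LG).
(CH₃)₂CH–N₂⁺ loses N₂: no meaningful conjugate acid; N₂ departs as an exceptionally stable neutral molecule
(CH₃)₂CH–OTf loses OTf⁻: pKₐ(CF₃SO₃H (triflic acid)) ≈ -14
(CH₃)₂CH–OH₂⁺ loses H₂O: pKₐ(H₃O⁺) ≈ -1.7
(CH₃)₂CH–OC(O)C₆H₄NO₂ loses p-O₂N–C₆H₄–COO⁻: pKₐ(p-nitrobenzoic acid) ≈ 3.4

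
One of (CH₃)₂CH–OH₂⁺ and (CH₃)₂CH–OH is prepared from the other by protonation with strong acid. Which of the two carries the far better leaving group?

(CH₃)₂CH–OH₂⁺

From (CH₃)₂CH–OH the departing group would be OH⁻ (pKₐ(H₂O) ≈ 15.7). Strong base; essentially never leaves without prior activation.
From (CH₃)₂CH–OH₂⁺ the leaving group is H₂O (pKₐ(H₃O⁺) ≈ -1.7). Neutral; leaves from a protonated alcohol (R–OH₂⁺).
Protonation with strong acid works by converting the leaving group from hydroxide to neutral water, making (CH₃)₂CH–OH₂⁺ enormously more reactive.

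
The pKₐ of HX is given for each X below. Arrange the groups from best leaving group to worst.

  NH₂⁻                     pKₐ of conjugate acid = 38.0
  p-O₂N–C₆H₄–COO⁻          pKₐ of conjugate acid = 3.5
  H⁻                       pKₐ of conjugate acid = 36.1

Lower conjugate-acid pKₐ ⇒ weaker base ⇒ better leaving group.
Sorting by the given values: p-O₂N–C₆H₄–COO⁻ (3.5), H⁻ (36.1), NH₂⁻ (38.0).

p-O₂N–C₆H₄–COO⁻ > H⁻ > NH₂⁻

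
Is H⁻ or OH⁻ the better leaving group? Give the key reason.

OH⁻ is the better leaving group.
pKₐ(H₂O) ≈ 15.7 versus pKₐ(H₂) ≈ 36: OH⁻ is the much weaker base.
Strong base; essentially never leaves without prior activation.

OH⁻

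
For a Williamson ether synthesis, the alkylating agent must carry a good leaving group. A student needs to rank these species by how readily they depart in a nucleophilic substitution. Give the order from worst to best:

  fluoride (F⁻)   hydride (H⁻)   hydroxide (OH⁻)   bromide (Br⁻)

Leaving-group ability tracks the stability of the departed species; conjugate-acid pKₐ is the usual yardstick (lower pKₐ → better LG).
bromide (Br⁻): pKₐ(HBr) ≈ -9 — weak base; good leaving group
fluoride (F⁻): pKₐ(HF) ≈ 3.2 — small and strongly basic; the poor halide leaving group
hydroxide (OH⁻): pKₐ(H₂O) ≈ 15.7 — strong base; essentially never leaves without prior activation
hydride (H⁻): pKₐ(H₂) ≈ 36 — extremely strong base; leaves only in special hydride-transfer contexts
Reversing gives the worst-to-best order requested.

hydride (H⁻) < hydroxide (OH⁻) < fluoride (F⁻) < bromide (Br⁻)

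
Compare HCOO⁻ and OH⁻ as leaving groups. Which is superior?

HCOO⁻

HCOO⁻ is the better leaving group.
pKₐ(HCOOH) ≈ 3.8 versus pKₐ(H₂O) ≈ 15.7: HCOO⁻ is the much weaker base.
Resonance-stabilised carboxylate.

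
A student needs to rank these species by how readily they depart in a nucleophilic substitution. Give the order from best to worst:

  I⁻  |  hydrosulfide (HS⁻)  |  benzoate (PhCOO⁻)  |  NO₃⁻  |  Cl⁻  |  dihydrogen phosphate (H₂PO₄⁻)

I⁻: pKₐ(HI) ≈ -10
Cl⁻: pKₐ(HCl) ≈ -7 — moderately weak base
NO₃⁻: pKₐ(HNO₃) ≈ -1.3 — resonance-delocalised over three oxygens
dihydrogen phosphate (H₂PO₄⁻): pKₐ(H₃PO₄) ≈ 2.1
benzoate (PhCOO⁻): pKₐ(C₆H₅COOH) ≈ 4.2 — aryl carboxylate
hydrosulfide (HS⁻): pKₐ(H₂S) ≈ 7 — larger and more polarisable than the oxygen analogue

I⁻ > Cl⁻ > NO₃⁻ > dihydrogen phosphate (H₂PO₄⁻) > benzoate (PhCOO⁻) > hydrosulfide (HS⁻)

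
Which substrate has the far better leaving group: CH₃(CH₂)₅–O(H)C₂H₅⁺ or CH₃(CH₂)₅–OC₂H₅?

From CH₃(CH₂)₅–OC₂H₅ the departing group would be CH₃CH₂O⁻ (pKₐ(CH₃CH₂OH) ≈ 16). Strong base; alkoxides do not leave unassisted.
From CH₃(CH₂)₅–O(H)C₂H₅⁺ the leaving group is R'OH (pKₐ(R'OH₂⁺) ≈ -2.4). Neutral; leaves from a protonated ether (an oxonium ion, R–O(H)R'⁺).
(In practice CH₃(CH₂)₅–O(H)C₂H₅⁺ is made from CH₃(CH₂)₅–OC₂H₅ by protonation with concentrated HBr, allowing neutral ethanol, rather than ethoxide, to depart.)

CH₃(CH₂)₅–O(H)C₂H₅⁺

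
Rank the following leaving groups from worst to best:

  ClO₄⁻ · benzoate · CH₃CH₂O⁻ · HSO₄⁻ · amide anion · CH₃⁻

A good leaving group is a weak base: the lower the pKₐ of its conjugate acid, the more readily it departs.
ClO₄⁻: pKₐ(HClO₄) ≈ -10
HSO₄⁻: pKₐ(H₂SO₄) ≈ -3
benzoate: pKₐ(C₆H₅COOH) ≈ 4.2
CH₃CH₂O⁻: pKₐ(CH₃CH₂OH) ≈ 16
amide anion: pKₐ(NH₃) ≈ 38
CH₃⁻: pKₐ(CH₄) ≈ 48
Listed from poorest to best leaving group as asked.

CH₃⁻ < amide anion < CH₃CH₂O⁻ < benzoate < HSO₄⁻ < ClO₄⁻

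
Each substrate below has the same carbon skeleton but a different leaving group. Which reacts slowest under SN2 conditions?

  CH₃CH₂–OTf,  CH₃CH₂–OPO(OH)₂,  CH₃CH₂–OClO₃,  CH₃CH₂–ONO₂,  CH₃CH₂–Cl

Same R in every case — rank the leaving groups.
Rank by basicity of the departing species: weakest base leaves most easily.
CH₃CH₂–OTf loses OTf⁻: pKₐ(CF₃SO₃H (triflic acid)) ≈ -14
CH₃CH₂–OClO₃ loses ClO₄⁻: pKₐ(HClO₄) ≈ -10
CH₃CH₂–Cl loses Cl⁻: pKₐ(HCl) ≈ -7
CH₃CH₂–ONO₂ loses NO₃⁻: pKₐ(HNO₃) ≈ -1.3
CH₃CH₂–OPO(OH)₂ loses H₂PO₄⁻: pKₐ(H₃PO₄) ≈ 2.1

CH₃CH₂–OPO(OH)₂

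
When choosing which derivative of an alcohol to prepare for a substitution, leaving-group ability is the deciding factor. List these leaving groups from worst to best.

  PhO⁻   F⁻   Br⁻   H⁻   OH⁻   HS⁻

Leaving-group ability tracks the stability of the departed species; conjugate-acid pKₐ is the usual yardstick (lower pKₐ → better LG).
Br⁻: pKₐ(HBr) ≈ -9
F⁻: pKₐ(HF) ≈ 3.2
HS⁻: pKₐ(H₂S) ≈ 7
PhO⁻: pKₐ(C₆H₅OH (phenol)) ≈ 10
OH⁻: pKₐ(H₂O) ≈ 15.7
H⁻: pKₐ(H₂) ≈ 36
Reversing gives the worst-to-best order requested.

H⁻ < OH⁻ < PhO⁻ < HS⁻ < F⁻ < Br⁻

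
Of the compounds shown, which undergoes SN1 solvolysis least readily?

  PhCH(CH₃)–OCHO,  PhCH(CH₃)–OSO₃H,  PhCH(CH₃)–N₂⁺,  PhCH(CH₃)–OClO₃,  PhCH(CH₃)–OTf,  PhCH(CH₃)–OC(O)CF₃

PhCH(CH₃)–OCHO

With the same alkyl group throughout, only the leaving group differentiates the rates.
The more stable X⁻ (or X) is on its own — i.e. the weaker a base it is — the better a leaving group it makes.
PhCH(CH₃)–N₂⁺ loses N₂: no meaningful conjugate acid; N₂ departs as an exceptionally stable neutral molecule
PhCH(CH₃)–OTf loses OTf⁻: pKₐ(CF₃SO₃H (triflic acid)) ≈ -14
PhCH(CH₃)–OClO₃ loses ClO₄⁻: pKₐ(HClO₄) ≈ -10
PhCH(CH₃)–OSO₃H loses HSO₄⁻: pKₐ(H₂SO₄) ≈ -3
PhCH(CH₃)–OC(O)CF₃ loses CF₃COO⁻: pKₐ(CF₃COOH) ≈ 0.2
PhCH(CH₃)–OCHO loses HCOO⁻: pKₐ(HCOOH) ≈ 3.8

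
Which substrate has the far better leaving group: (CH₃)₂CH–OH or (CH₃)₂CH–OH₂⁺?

(CH₃)₂CH–OH₂⁺

From (CH₃)₂CH–OH the departing group would be OH⁻ (pKₐ(H₂O) ≈ 15.7). Strong base; essentially never leaves without prior activation.
From (CH₃)₂CH–OH₂⁺ the leaving group is H₂O (pKₐ(H₃O⁺) ≈ -1.7). Neutral; leaves from a protonated alcohol (R–OH₂⁺).
(In practice (CH₃)₂CH–OH₂⁺ is made from (CH₃)₂CH–OH by protonation with strong acid, converting the leaving group from hydroxide to neutral water.)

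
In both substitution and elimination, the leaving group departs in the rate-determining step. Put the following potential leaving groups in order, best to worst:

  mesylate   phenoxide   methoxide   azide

mesylate: pKₐ(CH₃SO₃H (MsOH)) ≈ -1.9
azide: pKₐ(HN₃) ≈ 4.7
phenoxide: pKₐ(C₆H₅OH (phenol)) ≈ 10
methoxide: pKₐ(CH₃OH) ≈ 15.5

mesylate > azide > phenoxide > methoxide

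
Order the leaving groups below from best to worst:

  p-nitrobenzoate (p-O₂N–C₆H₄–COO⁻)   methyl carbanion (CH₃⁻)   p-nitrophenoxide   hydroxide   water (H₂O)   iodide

iodide > water (H₂O) > p-nitrobenzoate (p-O₂N–C₆H₄–COO⁻) > p-nitrophenoxide > hydroxide > methyl carbanion (CH₃⁻)

The more stable X⁻ (or X) is on its own — i.e. the weaker a base it is — the better a leaving group it makes.
iodide: pKₐ(HI) ≈ -10
water (H₂O): pKₐ(H₃O⁺) ≈ -1.7
p-nitrobenzoate (p-O₂N–C₆H₄–COO⁻): pKₐ(p-nitrobenzoic acid) ≈ 3.4
p-nitrophenoxide: pKₐ(p-nitrophenol) ≈ 7.2
hydroxide: pKₐ(H₂O) ≈ 15.7
methyl carbanion (CH₃⁻): pKₐ(CH₄) ≈ 48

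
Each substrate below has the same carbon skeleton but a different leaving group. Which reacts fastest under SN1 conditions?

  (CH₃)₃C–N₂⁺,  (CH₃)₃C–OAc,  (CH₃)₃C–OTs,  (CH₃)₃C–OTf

(CH₃)₃C–N₂⁺

The skeletons are identical, so relative rate is governed entirely by leaving-group ability.
Rank by basicity of the departing species: weakest base leaves most easily.
(CH₃)₃C–N₂⁺ loses N₂: no meaningful conjugate acid; N₂ departs as an exceptionally stable neutral molecule
(CH₃)₃C–OTf loses OTf⁻: pKₐ(CF₃SO₃H (triflic acid)) ≈ -14
(CH₃)₃C–OTs loses OTs⁻: pKₐ(p-CH₃C₆H₄SO₃H (TsOH)) ≈ -2.8
(CH₃)₃C–OAc loses AcO⁻: pKₐ(CH₃COOH) ≈ 4.8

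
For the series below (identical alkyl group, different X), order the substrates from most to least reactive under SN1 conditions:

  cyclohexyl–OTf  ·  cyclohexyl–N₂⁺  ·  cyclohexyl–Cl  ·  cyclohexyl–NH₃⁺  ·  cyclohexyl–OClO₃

Same R in every case — rank the leaving groups.
The more stable X⁻ (or X) is on its own — i.e. the weaker a base it is — the better a leaving group it makes.
cyclohexyl–N₂⁺ loses N₂: no meaningful conjugate acid; N₂ departs as an exceptionally stable neutral molecule
cyclohexyl–OTf loses OTf⁻: pKₐ(CF₃SO₃H (triflic acid)) ≈ -14
cyclohexyl–OClO₃ loses ClO₄⁻: pKₐ(HClO₄) ≈ -10
cyclohexyl–Cl loses Cl⁻: pKₐ(HCl) ≈ -7
cyclohexyl–NH₃⁺ loses NH₃: pKₐ(NH₄⁺) ≈ 9.2

cyclohexyl–N₂⁺ > cyclohexyl–OTf > cyclohexyl–OClO₃ > cyclohexyl–Cl > cyclohexyl–NH₃⁺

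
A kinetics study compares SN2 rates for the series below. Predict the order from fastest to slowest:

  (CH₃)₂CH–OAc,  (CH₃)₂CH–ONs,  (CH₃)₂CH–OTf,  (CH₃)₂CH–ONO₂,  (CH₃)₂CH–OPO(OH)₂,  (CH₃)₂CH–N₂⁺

(CH₃)₂CH–N₂⁺ > (CH₃)₂CH–OTf > (CH₃)₂CH–ONs > (CH₃)₂CH–ONO₂ > (CH₃)₂CH–OPO(OH)₂ > (CH₃)₂CH–OAc

With the same alkyl group throughout, only the leaving group differentiates the rates.
Leaving-group ability tracks the stability of the departed species; conjugate-acid pKₐ is the usual yardstick (lower pKₐ → better LG).
(CH₃)₂CH–N₂⁺ loses N₂: no meaningful conjugate acid; N₂ departs as an exceptionally stable neutral molecule
(CH₃)₂CH–OTf loses OTf⁻: pKₐ(CF₃SO₃H (triflic acid)) ≈ -14
(CH₃)₂CH–ONs loses ONs⁻: pKₐ(p-O₂NC₆H₄SO₃H) ≈ -3.5
(CH₃)₂CH–ONO₂ loses NO₃⁻: pKₐ(HNO₃) ≈ -1.3
(CH₃)₂CH–OPO(OH)₂ loses H₂PO₄⁻: pKₐ(H₃PO₄) ≈ 2.1
(CH₃)₂CH–OAc loses AcO⁻: pKₐ(CH₃COOH) ≈ 4.8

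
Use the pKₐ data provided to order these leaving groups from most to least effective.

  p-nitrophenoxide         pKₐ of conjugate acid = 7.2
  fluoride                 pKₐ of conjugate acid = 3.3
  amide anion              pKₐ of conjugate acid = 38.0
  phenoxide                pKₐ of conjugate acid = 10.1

fluoride > p-nitrophenoxide > phenoxide > amide anion

Lower conjugate-acid pKₐ ⇒ weaker base ⇒ better leaving group.
Sorting by the given values: fluoride (3.3), p-nitrophenoxide (7.2), phenoxide (10.1), amide anion (38.0).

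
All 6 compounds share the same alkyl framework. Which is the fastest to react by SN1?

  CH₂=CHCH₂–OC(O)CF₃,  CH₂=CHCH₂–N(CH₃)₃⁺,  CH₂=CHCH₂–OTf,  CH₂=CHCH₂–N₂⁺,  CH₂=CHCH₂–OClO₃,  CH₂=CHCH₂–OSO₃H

Identical carbon frameworks mean the comparison reduces to leaving-group quality.
The more stable X⁻ (or X) is on its own — i.e. the weaker a base it is — the better a leaving group it makes.
CH₂=CHCH₂–N₂⁺ loses N₂: no meaningful conjugate acid; N₂ departs as an exceptionally stable neutral molecule
CH₂=CHCH₂–OTf loses OTf⁻: pKₐ(CF₃SO₃H (triflic acid)) ≈ -14
CH₂=CHCH₂–OClO₃ loses ClO₄⁻: pKₐ(HClO₄) ≈ -10
CH₂=CHCH₂–OSO₃H loses HSO₄⁻: pKₐ(H₂SO₄) ≈ -3
CH₂=CHCH₂–OC(O)CF₃ loses CF₃COO⁻: pKₐ(CF₃COOH) ≈ 0.2
CH₂=CHCH₂–N(CH₃)₃⁺ loses NR'₃: pKₐ(R'₃NH⁺) ≈ 10.7

CH₂=CHCH₂–N₂⁺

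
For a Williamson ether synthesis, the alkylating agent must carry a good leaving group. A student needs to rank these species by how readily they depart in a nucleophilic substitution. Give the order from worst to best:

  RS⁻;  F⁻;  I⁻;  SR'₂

Rank by basicity of the departing species: weakest base leaves most easily.
I⁻: pKₐ(HI) ≈ -10
SR'₂: pKₐ(R'₂SH⁺) ≈ -7 — neutral; leaves from a sulfonium salt (R–SR'₂⁺)
F⁻: pKₐ(HF) ≈ 3.2 — small and strongly basic; the poor halide leaving group
RS⁻: pKₐ(RSH (a thiol)) ≈ 10.5 — moderately basic; rarely leaves without activation
Reversing gives the worst-to-best order requested.

RS⁻ < F⁻ < SR'₂ < I⁻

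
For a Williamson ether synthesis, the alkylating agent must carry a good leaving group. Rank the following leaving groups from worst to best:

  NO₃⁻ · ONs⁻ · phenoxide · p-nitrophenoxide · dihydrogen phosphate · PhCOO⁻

ONs⁻: pKₐ(p-O₂NC₆H₄SO₃H) ≈ -3.5 — p-nitro group further stabilises the sulfonate
NO₃⁻: pKₐ(HNO₃) ≈ -1.3
dihydrogen phosphate: pKₐ(H₃PO₄) ≈ 2.1 — moderate base; biological leaving group after further activation
PhCOO⁻: pKₐ(C₆H₅COOH) ≈ 4.2
p-nitrophenoxide: pKₐ(p-nitrophenol) ≈ 7.2 — nitro group delocalises the charge; the classic chromogenic LG
phenoxide: pKₐ(C₆H₅OH (phenol)) ≈ 10 — resonance into the ring helps, but still a poor LG
Reversing gives the worst-to-best order requested.

phenoxide < p-nitrophenoxide < PhCOO⁻ < dihydrogen phosphate < NO₃⁻ < ONs⁻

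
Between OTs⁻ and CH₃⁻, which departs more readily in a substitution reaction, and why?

OTs⁻

OTs⁻ is the better leaving group.
pKₐ(p-CH₃C₆H₄SO₃H (TsOH)) ≈ -2.8 versus pKₐ(CH₄) ≈ 48: OTs⁻ is the much weaker base.
Resonance-delocalised arenesulfonate.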